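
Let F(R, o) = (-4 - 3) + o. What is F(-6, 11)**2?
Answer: 16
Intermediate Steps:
F(R, o) = -7 + o
F(-6, 11)**2 = (-7 + 11)**2 = 4**2 = 16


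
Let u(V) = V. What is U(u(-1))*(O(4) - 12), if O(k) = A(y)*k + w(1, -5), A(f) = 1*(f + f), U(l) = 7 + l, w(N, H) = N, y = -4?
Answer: -258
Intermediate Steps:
A(f) = 2*f (A(f) = 1*(2*f) = 2*f)
O(k) = 1 - 8*k (O(k) = (2*(-4))*k + 1 = -8*k + 1 = 1 - 8*k)
U(u(-1))*(O(4) - 12) = (7 - 1)*((1 - 8*4) - 12) = 6*((1 - 32) - 12) = 6*(-31 - 12) = 6*(-43) = -258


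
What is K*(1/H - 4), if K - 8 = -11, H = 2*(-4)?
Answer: 99/8 ≈ 12.375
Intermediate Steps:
H = -8
K = -3 (K = 8 - 11 = -3)
K*(1/H - 4) = -3*(1/(-8) - 4) = -3*(-⅛ - 4) = -3*(-33/8) = 99/8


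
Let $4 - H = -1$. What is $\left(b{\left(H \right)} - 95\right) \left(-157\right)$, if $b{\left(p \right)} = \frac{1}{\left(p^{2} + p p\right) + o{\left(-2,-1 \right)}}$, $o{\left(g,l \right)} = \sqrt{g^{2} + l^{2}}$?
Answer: $\frac{7441015}{499} + \frac{157 \sqrt{5}}{2495} \approx 14912.0$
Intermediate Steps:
$H = 5$ ($H = 4 - -1 = 4 + 1 = 5$)
$b{\left(p \right)} = \frac{1}{\sqrt{5} + 2 p^{2}}$ ($b{\left(p \right)} = \frac{1}{\left(p^{2} + p p\right) + \sqrt{\left(-2\right)^{2} + \left(-1\right)^{2}}} = \frac{1}{\left(p^{2} + p^{2}\right) + \sqrt{4 + 1}} = \frac{1}{2 p^{2} + \sqrt{5}} = \frac{1}{\sqrt{5} + 2 p^{2}}$)
$\left(b{\left(H \right)} - 95\right) \left(-157\right) = \left(\frac{1}{\sqrt{5} + 2 \cdot 5^{2}} - 95\right) \left(-157\right) = \left(\frac{1}{\sqrt{5} + 2 \cdot 25} - 95\right) \left(-157\right) = \left(\frac{1}{\sqrt{5} + 50} - 95\right) \left(-157\right) = \left(\frac{1}{50 + \sqrt{5}} - 95\right) \left(-157\right) = \left(-95 + \frac{1}{50 + \sqrt{5}}\right) \left(-157\right) = 14915 - \frac{157}{50 + \sqrt{5}}$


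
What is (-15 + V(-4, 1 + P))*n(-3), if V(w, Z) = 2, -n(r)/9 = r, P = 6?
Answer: -351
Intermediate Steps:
n(r) = -9*r
(-15 + V(-4, 1 + P))*n(-3) = (-15 + 2)*(-9*(-3)) = -13*27 = -351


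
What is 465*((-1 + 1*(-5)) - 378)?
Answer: -178560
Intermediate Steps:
465*((-1 + 1*(-5)) - 378) = 465*((-1 - 5) - 378) = 465*(-6 - 378) = 465*(-384) = -178560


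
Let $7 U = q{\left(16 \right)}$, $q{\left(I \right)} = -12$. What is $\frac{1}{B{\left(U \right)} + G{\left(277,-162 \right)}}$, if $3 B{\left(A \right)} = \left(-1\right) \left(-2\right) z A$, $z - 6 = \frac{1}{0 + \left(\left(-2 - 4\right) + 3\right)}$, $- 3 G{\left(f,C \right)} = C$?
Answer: $\frac{21}{998} \approx 0.021042$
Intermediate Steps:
$G{\left(f,C \right)} = - \frac{C}{3}$
$U = - \frac{12}{7}$ ($U = \frac{1}{7} \left(-12\right) = - \frac{12}{7} \approx -1.7143$)
$z = \frac{17}{3}$ ($z = 6 + \frac{1}{0 + \left(\left(-2 - 4\right) + 3\right)} = 6 + \frac{1}{0 + \left(-6 + 3\right)} = 6 + \frac{1}{0 - 3} = 6 + \frac{1}{-3} = 6 - \frac{1}{3} = \frac{17}{3} \approx 5.6667$)
$B{\left(A \right)} = \frac{34 A}{9}$ ($B{\left(A \right)} = \frac{\left(-1\right) \left(-2\right) \frac{17}{3} A}{3} = \frac{2 \cdot \frac{17}{3} A}{3} = \frac{\frac{34}{3} A}{3} = \frac{34 A}{9}$)
$\frac{1}{B{\left(U \right)} + G{\left(277,-162 \right)}} = \frac{1}{\frac{34}{9} \left(- \frac{12}{7}\right) - -54} = \frac{1}{- \frac{136}{21} + 54} = \frac{1}{\frac{998}{21}} = \frac{21}{998}$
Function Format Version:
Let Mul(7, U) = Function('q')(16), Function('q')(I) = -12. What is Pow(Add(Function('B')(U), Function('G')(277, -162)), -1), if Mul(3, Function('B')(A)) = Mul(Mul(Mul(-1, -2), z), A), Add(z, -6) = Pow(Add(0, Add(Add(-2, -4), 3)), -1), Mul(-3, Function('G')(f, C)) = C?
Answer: Rational(21, 998) ≈ 0.021042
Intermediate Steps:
Function('G')(f, C) = Mul(Rational(-1, 3), C)
U = Rational(-12, 7) (U = Mul(Rational(1, 7), -12) = Rational(-12, 7) ≈ -1.7143)
z = Rational(17, 3) (z = Add(6, Pow(Add(0, Add(Add(-2, -4), 3)), -1)) = Add(6, Pow(Add(0, Add(-6, 3)), -1)) = Add(6, Pow(Add(0, -3), -1)) = Add(6, Pow(-3, -1)) = Add(6, Rational(-1, 3)) = Rational(17, 3) ≈ 5.6667)
Function('B')(A) = Mul(Rational(34, 9), A) (Function('B')(A) = Mul(Rational(1, 3), Mul(Mul(Mul(-1, -2), Rational(17, 3)), A)) = Mul(Rational(1, 3), Mul(Mul(2, Rational(17, 3)), A)) = Mul(Rational(1, 3), Mul(Rational(34, 3), A)) = Mul(Rational(34, 9), A))
Pow(Add(Function('B')(U), Function('G')(277, -162)), -1) = Pow(Add(Mul(Rational(34, 9), Rational(-12, 7)), Mul(Rational(-1, 3), -162)), -1) = Pow(Add(Rational(-136, 21), 54), -1) = Pow(Rational(998, 21), -1) = Rational(21, 998)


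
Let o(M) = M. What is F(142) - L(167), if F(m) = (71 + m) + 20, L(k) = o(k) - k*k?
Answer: 27955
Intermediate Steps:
L(k) = k - k**2 (L(k) = k - k*k = k - k**2)
F(m) = 91 + m
F(142) - L(167) = (91 + 142) - 167*(1 - 1*167) = 233 - 167*(1 - 167) = 233 - 167*(-166) = 233 - 1*(-27722) = 233 + 27722 = 27955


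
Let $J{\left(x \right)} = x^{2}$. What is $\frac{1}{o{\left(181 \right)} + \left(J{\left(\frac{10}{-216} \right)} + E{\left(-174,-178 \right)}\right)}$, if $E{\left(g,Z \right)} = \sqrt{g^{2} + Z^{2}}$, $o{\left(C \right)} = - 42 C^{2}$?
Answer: $- \frac{187198110746352}{257577478027951875889} - \frac{272097792 \sqrt{15490}}{257577478027951875889} \approx -7.269 \cdot 10^{-7}$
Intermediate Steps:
$E{\left(g,Z \right)} = \sqrt{Z^{2} + g^{2}}$
$\frac{1}{o{\left(181 \right)} + \left(J{\left(\frac{10}{-216} \right)} + E{\left(-174,-178 \right)}\right)} = \frac{1}{- 42 \cdot 181^{2} + \left(\left(\frac{10}{-216}\right)^{2} + \sqrt{\left(-178\right)^{2} + \left(-174\right)^{2}}\right)} = \frac{1}{\left(-42\right) 32761 + \left(\left(10 \left(- \frac{1}{216}\right)\right)^{2} + \sqrt{31684 + 30276}\right)} = \frac{1}{-1375962 + \left(\left(- \frac{5}{108}\right)^{2} + \sqrt{61960}\right)} = \frac{1}{-1375962 + \left(\frac{25}{11664} + 2 \sqrt{15490}\right)} = \frac{1}{- \frac{16049220743}{11664} + 2 \sqrt{15490}}$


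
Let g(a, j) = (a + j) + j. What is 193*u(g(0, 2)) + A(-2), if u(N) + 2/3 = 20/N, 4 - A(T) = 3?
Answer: 2512/3 ≈ 837.33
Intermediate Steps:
A(T) = 1 (A(T) = 4 - 1*3 = 4 - 3 = 1)
g(a, j) = a + 2*j
u(N) = -2/3 + 20/N
193*u(g(0, 2)) + A(-2) = 193*(-2/3 + 20/(0 + 2*2)) + 1 = 193*(-2/3 + 20/(0 + 4)) + 1 = 193*(-2/3 + 20/4) + 1 = 193*(-2/3 + 20*(1/4)) + 1 = 193*(-2/3 + 5) + 1 = 193*(13/3) + 1 = 2509/3 + 1 = 2512/3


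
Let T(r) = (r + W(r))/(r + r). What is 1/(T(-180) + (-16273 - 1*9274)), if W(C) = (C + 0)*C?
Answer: -2/51273 ≈ -3.9007e-5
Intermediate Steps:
W(C) = C² (W(C) = C*C = C²)
T(r) = (r + r²)/(2*r) (T(r) = (r + r²)/(r + r) = (r + r²)/((2*r)) = (r + r²)*(1/(2*r)) = (r + r²)/(2*r))
1/(T(-180) + (-16273 - 1*9274)) = 1/((½ + (½)*(-180)) + (-16273 - 1*9274)) = 1/((½ - 90) + (-16273 - 9274)) = 1/(-179/2 - 25547) = 1/(-51273/2) = -2/51273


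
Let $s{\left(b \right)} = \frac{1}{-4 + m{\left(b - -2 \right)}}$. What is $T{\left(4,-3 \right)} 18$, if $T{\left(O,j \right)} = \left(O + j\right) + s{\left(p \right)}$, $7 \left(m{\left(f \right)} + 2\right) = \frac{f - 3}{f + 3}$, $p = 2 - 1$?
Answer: $15$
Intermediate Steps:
$p = 1$ ($p = 2 - 1 = 1$)
$m{\left(f \right)} = -2 + \frac{-3 + f}{7 \left(3 + f\right)}$ ($m{\left(f \right)} = -2 + \frac{\left(f - 3\right) \frac{1}{f + 3}}{7} = -2 + \frac{\left(-3 + f\right) \frac{1}{3 + f}}{7} = -2 + \frac{\frac{1}{3 + f} \left(-3 + f\right)}{7} = -2 + \frac{-3 + f}{7 \left(3 + f\right)}$)
$s{\left(b \right)} = \frac{1}{-4 + \frac{-71 - 13 b}{7 \left(5 + b\right)}}$ ($s{\left(b \right)} = \frac{1}{-4 + \frac{-45 - 13 \left(b - -2\right)}{7 \left(3 + \left(b - -2\right)\right)}} = \frac{1}{-4 + \frac{-45 - 13 \left(b + 2\right)}{7 \left(3 + \left(b + 2\right)\right)}} = \frac{1}{-4 + \frac{-45 - 13 \left(2 + b\right)}{7 \left(3 + \left(2 + b\right)\right)}} = \frac{1}{-4 + \frac{-45 - \left(26 + 13 b\right)}{7 \left(5 + b\right)}} = \frac{1}{-4 + \frac{-71 - 13 b}{7 \left(5 + b\right)}}$)
$T{\left(O,j \right)} = - \frac{1}{6} + O + j$ ($T{\left(O,j \right)} = \left(O + j\right) + \frac{7 \left(-5 - 1\right)}{211 + 41 \cdot 1} = \left(O + j\right) + \frac{7 \left(-5 - 1\right)}{211 + 41} = \left(O + j\right) + 7 \cdot \frac{1}{252} \left(-6\right) = \left(O + j\right) - \frac{1}{6} = - \frac{1}{6} + O + j$)
$T{\left(4,-3 \right)} 18 = \left(- \frac{1}{6} + 4 - 3\right) 18 = \frac{5}{6} \cdot 18 = 15$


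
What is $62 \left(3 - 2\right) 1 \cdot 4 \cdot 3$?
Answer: $744$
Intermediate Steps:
$62 \left(3 - 2\right) 1 \cdot 4 \cdot 3 = 62 \cdot 1 \cdot 1 \cdot 4 \cdot 3 = 62 \cdot 1 \cdot 4 \cdot 3 = 62 \cdot 4 \cdot 3 = 248 \cdot 3 = 744$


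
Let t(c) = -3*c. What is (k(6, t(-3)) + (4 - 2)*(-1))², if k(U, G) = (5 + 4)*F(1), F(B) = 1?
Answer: 49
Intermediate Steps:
k(U, G) = 9 (k(U, G) = (5 + 4)*1 = 9*1 = 9)
(k(6, t(-3)) + (4 - 2)*(-1))² = (9 + (4 - 2)*(-1))² = (9 + 2*(-1))² = (9 - 2)² = 7² = 49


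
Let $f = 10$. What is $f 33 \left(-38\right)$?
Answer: $-12540$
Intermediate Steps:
$f 33 \left(-38\right) = 10 \cdot 33 \left(-38\right) = 330 \left(-38\right) = -12540$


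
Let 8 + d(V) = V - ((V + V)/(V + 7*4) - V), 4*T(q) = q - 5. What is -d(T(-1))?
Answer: 577/53 ≈ 10.887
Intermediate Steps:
T(q) = -5/4 + q/4 (T(q) = (q - 5)/4 = (-5 + q)/4 = -5/4 + q/4)
d(V) = -8 + 2*V - 2*V/(28 + V) (d(V) = -8 + (V - ((V + V)/(V + 7*4) - V)) = -8 + (V - ((2*V)/(V + 28) - V)) = -8 + (V - ((2*V)/(28 + V) - V)) = -8 + (V - (2*V/(28 + V) - V)) = -8 + (V - (-V + 2*V/(28 + V))) = -8 + (V + (V - 2*V/(28 + V))) = -8 + (2*V - 2*V/(28 + V)) = -8 + 2*V - 2*V/(28 + V))
-d(T(-1)) = -2*(-112 + (-5/4 + (¼)*(-1))² + 23*(-5/4 + (¼)*(-1)))/(28 + (-5/4 + (¼)*(-1))) = -2*(-112 + (-5/4 - ¼)² + 23*(-5/4 - ¼))/(28 + (-5/4 - ¼)) = -2*(-112 + (-3/2)² + 23*(-3/2))/(28 - 3/2) = -2*(-112 + 9/4 - 69/2)/53/2 = -2*2*(-577)/(53*4) = -1*(-577/53) = 577/53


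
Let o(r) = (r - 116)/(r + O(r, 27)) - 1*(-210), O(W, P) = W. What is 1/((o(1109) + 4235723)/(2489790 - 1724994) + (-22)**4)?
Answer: 1696317528/397381954139555 ≈ 4.2687e-6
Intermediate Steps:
o(r) = 210 + (-116 + r)/(2*r) (o(r) = (r - 116)/(r + r) - 1*(-210) = (-116 + r)/((2*r)) + 210 = (-116 + r)*(1/(2*r)) + 210 = (-116 + r)/(2*r) + 210 = 210 + (-116 + r)/(2*r))
1/((o(1109) + 4235723)/(2489790 - 1724994) + (-22)**4) = 1/(((421/2 - 58/1109) + 4235723)/(2489790 - 1724994) + (-22)**4) = 1/(((421/2 - 58*1/1109) + 4235723)/764796 + 234256) = 1/(((421/2 - 58/1109) + 4235723)*(1/764796) + 234256) = 1/((466773/2218 + 4235723)*(1/764796) + 234256) = 1/((9395300387/2218)*(1/764796) + 234256) = 1/(9395300387/1696317528 + 234256) = 1/(397381954139555/1696317528) = 1696317528/397381954139555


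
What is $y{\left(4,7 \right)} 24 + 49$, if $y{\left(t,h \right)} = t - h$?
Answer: $-23$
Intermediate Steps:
$y{\left(4,7 \right)} 24 + 49 = \left(4 - 7\right) 24 + 49 = \left(-3\right) 24 + 49 = -72 + 49 = -23$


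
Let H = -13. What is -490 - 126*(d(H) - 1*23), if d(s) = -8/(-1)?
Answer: 1400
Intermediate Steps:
d(s) = 8 (d(s) = -8*(-1) = 8)
-490 - 126*(d(H) - 1*23) = -490 - 126*(8 - 1*23) = -490 - 126*(8 - 23) = -490 - 126*(-15) = -490 + 1890 = 1400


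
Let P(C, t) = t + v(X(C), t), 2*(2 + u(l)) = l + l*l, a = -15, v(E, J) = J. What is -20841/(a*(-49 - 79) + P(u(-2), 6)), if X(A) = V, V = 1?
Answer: -6947/644 ≈ -10.787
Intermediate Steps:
X(A) = 1
u(l) = -2 + l/2 + l**2/2 (u(l) = -2 + (l + l*l)/2 = -2 + (l + l**2)/2 = -2 + (l/2 + l**2/2) = -2 + l/2 + l**2/2)
P(C, t) = 2*t (P(C, t) = t + t = 2*t)
-20841/(a*(-49 - 79) + P(u(-2), 6)) = -20841/(-15*(-49 - 79) + 2*6) = -20841/(-15*(-128) + 12) = -20841/(1920 + 12) = -20841/1932 = -20841*1/1932 = -6947/644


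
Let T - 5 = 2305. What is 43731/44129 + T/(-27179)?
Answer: 1086626859/1199382091 ≈ 0.90599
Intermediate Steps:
T = 2310 (T = 5 + 2305 = 2310)
43731/44129 + T/(-27179) = 43731/44129 + 2310/(-27179) = 43731*(1/44129) + 2310*(-1/27179) = 43731/44129 - 2310/27179 = 1086626859/1199382091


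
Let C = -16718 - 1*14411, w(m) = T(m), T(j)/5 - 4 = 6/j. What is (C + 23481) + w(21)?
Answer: -53386/7 ≈ -7626.6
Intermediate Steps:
T(j) = 20 + 30/j (T(j) = 20 + 5*(6/j) = 20 + 30/j)
w(m) = 20 + 30/m
C = -31129 (C = -16718 - 14411 = -31129)
(C + 23481) + w(21) = (-31129 + 23481) + (20 + 30/21) = -7648 + (20 + 30*(1/21)) = -7648 + (20 + 10/7) = -7648 + 150/7 = -53386/7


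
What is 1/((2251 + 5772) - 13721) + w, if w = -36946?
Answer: -210518309/5698 ≈ -36946.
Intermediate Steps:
1/((2251 + 5772) - 13721) + w = 1/((2251 + 5772) - 13721) - 36946 = 1/(8023 - 13721) - 36946 = 1/(-5698) - 36946 = -1/5698 - 36946 = -210518309/5698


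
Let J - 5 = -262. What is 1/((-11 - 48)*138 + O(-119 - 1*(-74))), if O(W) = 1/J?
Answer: -257/2092495 ≈ -0.00012282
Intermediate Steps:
J = -257 (J = 5 - 262 = -257)
O(W) = -1/257 (O(W) = 1/(-257) = -1/257)
1/((-11 - 48)*138 + O(-119 - 1*(-74))) = 1/((-11 - 48)*138 - 1/257) = 1/(-59*138 - 1/257) = 1/(-8142 - 1/257) = 1/(-2092495/257) = -257/2092495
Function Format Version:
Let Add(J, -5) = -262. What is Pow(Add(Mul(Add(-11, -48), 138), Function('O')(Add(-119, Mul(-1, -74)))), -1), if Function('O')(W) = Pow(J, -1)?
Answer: Rational(-257, 2092495) ≈ -0.00012282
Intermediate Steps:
J = -257 (J = Add(5, -262) = -257)
Function('O')(W) = Rational(-1, 257) (Function('O')(W) = Pow(-257, -1) = Rational(-1, 257))
Pow(Add(Mul(Add(-11, -48), 138), Function('O')(Add(-119, Mul(-1, -74)))), -1) = Pow(Add(Mul(Add(-11, -48), 138), Rational(-1, 257)), -1) = Pow(Add(Mul(-59, 138), Rational(-1, 257)), -1) = Pow(Add(-8142, Rational(-1, 257)), -1) = Pow(Rational(-2092495, 257), -1) = Rational(-257, 2092495)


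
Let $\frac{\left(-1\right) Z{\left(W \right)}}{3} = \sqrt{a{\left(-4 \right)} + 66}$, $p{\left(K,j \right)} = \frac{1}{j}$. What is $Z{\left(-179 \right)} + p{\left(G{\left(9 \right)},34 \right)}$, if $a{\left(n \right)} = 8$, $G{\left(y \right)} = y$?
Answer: $\frac{1}{34} - 3 \sqrt{74} \approx -25.778$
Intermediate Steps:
$Z{\left(W \right)} = - 3 \sqrt{74}$ ($Z{\left(W \right)} = - 3 \sqrt{8 + 66} = - 3 \sqrt{74}$)
$Z{\left(-179 \right)} + p{\left(G{\left(9 \right)},34 \right)} = - 3 \sqrt{74} + \frac{1}{34} = \frac{1}{34} - 3 \sqrt{74}$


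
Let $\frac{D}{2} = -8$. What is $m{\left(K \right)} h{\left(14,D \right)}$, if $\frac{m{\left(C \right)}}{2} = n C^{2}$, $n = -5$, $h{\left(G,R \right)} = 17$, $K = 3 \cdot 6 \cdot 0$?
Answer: $0$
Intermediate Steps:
$D = -16$ ($D = 2 \left(-8\right) = -16$)
$K = 0$ ($K = 18 \cdot 0 = 0$)
$m{\left(C \right)} = - 10 C^{2}$ ($m{\left(C \right)} = 2 \left(- 5 C^{2}\right) = - 10 C^{2}$)
$m{\left(K \right)} h{\left(14,D \right)} = - 10 \cdot 0^{2} \cdot 17 = \left(-10\right) 0 \cdot 17 = 0 \cdot 17 = 0$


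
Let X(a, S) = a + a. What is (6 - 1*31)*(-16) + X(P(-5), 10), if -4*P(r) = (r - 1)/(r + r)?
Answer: 3997/10 ≈ 399.70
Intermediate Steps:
P(r) = -(-1 + r)/(8*r) (P(r) = -(r - 1)/(4*(r + r)) = -(-1 + r)/(4*(2*r)) = -(-1 + r)*1/(2*r)/4 = -(-1 + r)/(8*r))
X(a, S) = 2*a
(6 - 1*31)*(-16) + X(P(-5), 10) = (6 - 1*31)*(-16) + 2*((⅛)*(1 - 1*(-5))/(-5)) = (6 - 31)*(-16) + 2*((⅛)*(-⅕)*(1 + 5)) = -25*(-16) + 2*((⅛)*(-⅕)*6) = 400 + 2*(-3/20) = 400 - 3/10 = 3997/10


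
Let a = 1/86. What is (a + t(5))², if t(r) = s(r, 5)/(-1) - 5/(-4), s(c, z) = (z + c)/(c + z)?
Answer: 2025/29584 ≈ 0.068449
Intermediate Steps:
s(c, z) = 1 (s(c, z) = (c + z)/(c + z) = 1)
a = 1/86 ≈ 0.011628
t(r) = ¼ (t(r) = 1/(-1) - 5/(-4) = 1*(-1) - 5*(-¼) = -1 + 5/4 = ¼)
(a + t(5))² = (1/86 + ¼)² = (45/172)² = 2025/29584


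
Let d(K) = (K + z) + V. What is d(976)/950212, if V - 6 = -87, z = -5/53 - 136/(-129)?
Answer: 3062839/3248299722 ≈ 0.00094291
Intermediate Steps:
z = 6563/6837 (z = -5*1/53 - 136*(-1/129) = -5/53 + 136/129 = 6563/6837 ≈ 0.95992)
V = -81 (V = 6 - 87 = -81)
d(K) = -547234/6837 + K (d(K) = (K + 6563/6837) - 81 = (6563/6837 + K) - 81 = -547234/6837 + K)
d(976)/950212 = (-547234/6837 + 976)/950212 = (6125678/6837)*(1/950212) = 3062839/3248299722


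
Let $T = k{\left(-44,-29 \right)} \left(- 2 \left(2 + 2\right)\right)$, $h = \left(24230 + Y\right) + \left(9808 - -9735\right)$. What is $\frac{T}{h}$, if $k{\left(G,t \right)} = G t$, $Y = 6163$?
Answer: $- \frac{638}{3121} \approx -0.20442$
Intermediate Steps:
$h = 49936$ ($h = \left(24230 + 6163\right) + \left(9808 - -9735\right) = 30393 + \left(9808 + 9735\right) = 30393 + 19543 = 49936$)
$T = -10208$ ($T = \left(-44\right) \left(-29\right) \left(- 2 \left(2 + 2\right)\right) = 1276 \left(\left(-2\right) 4\right) = 1276 \left(-8\right) = -10208$)
$\frac{T}{h} = - \frac{10208}{49936} = \left(-10208\right) \frac{1}{49936} = - \frac{638}{3121}$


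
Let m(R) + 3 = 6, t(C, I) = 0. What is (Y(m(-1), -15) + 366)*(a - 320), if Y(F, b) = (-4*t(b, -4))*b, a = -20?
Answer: -124440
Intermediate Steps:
m(R) = 3 (m(R) = -3 + 6 = 3)
Y(F, b) = 0 (Y(F, b) = (-4*0)*b = 0*b = 0)
(Y(m(-1), -15) + 366)*(a - 320) = (0 + 366)*(-20 - 320) = 366*(-340) = -124440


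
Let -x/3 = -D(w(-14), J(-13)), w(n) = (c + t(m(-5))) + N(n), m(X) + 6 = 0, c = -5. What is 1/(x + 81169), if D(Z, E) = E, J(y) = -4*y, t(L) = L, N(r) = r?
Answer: 1/81325 ≈ 1.2296e-5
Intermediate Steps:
m(X) = -6 (m(X) = -6 + 0 = -6)
w(n) = -11 + n (w(n) = (-5 - 6) + n = -11 + n)
x = 156 (x = -(-3)*(-4*(-13)) = -(-3)*52 = -3*(-52) = 156)
1/(x + 81169) = 1/(156 + 81169) = 1/81325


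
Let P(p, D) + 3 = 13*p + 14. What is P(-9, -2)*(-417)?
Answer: 44202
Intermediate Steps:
P(p, D) = 11 + 13*p (P(p, D) = -3 + (13*p + 14) = -3 + (14 + 13*p) = 11 + 13*p)
P(-9, -2)*(-417) = (11 + 13*(-9))*(-417) = (11 - 117)*(-417) = -106*(-417) = 44202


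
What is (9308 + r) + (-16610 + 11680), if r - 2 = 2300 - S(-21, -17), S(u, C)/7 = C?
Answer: 6799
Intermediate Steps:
S(u, C) = 7*C
r = 2421 (r = 2 + (2300 - 7*(-17)) = 2 + (2300 - 1*(-119)) = 2 + (2300 + 119) = 2 + 2419 = 2421)
(9308 + r) + (-16610 + 11680) = (9308 + 2421) + (-16610 + 11680) = 11729 - 4930 = 6799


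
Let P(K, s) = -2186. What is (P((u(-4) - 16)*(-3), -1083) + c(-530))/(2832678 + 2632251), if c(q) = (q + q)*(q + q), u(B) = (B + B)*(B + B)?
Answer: 1121414/5464929 ≈ 0.20520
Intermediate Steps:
u(B) = 4*B² (u(B) = (2*B)*(2*B) = 4*B²)
c(q) = 4*q² (c(q) = (2*q)*(2*q) = 4*q²)
(P((u(-4) - 16)*(-3), -1083) + c(-530))/(2832678 + 2632251) = (-2186 + 4*(-530)²)/(2832678 + 2632251) = (-2186 + 4*280900)/5464929 = (-2186 + 1123600)*(1/5464929) = 1121414*(1/5464929) = 1121414/5464929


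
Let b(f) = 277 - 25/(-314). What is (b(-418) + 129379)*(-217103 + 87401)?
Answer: -2640214495659/157 ≈ -1.6817e+10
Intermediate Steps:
b(f) = 87003/314 (b(f) = 277 - 25*(-1)/314 = 277 - 1*(-25/314) = 277 + 25/314 = 87003/314)
(b(-418) + 129379)*(-217103 + 87401) = (87003/314 + 129379)*(-217103 + 87401) = (40712009/314)*(-129702) = -2640214495659/157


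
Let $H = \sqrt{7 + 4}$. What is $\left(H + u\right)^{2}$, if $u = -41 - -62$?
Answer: $\left(21 + \sqrt{11}\right)^{2} \approx 591.3$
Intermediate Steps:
$H = \sqrt{11} \approx 3.3166$
$u = 21$ ($u = -41 + 62 = 21$)
$\left(H + u\right)^{2} = \left(\sqrt{11} + 21\right)^{2} = \left(21 + \sqrt{11}\right)^{2}$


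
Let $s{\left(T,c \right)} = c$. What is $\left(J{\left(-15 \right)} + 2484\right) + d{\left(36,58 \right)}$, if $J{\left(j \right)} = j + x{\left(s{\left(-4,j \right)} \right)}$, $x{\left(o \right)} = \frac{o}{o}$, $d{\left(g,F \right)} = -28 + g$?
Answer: $2478$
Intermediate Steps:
$x{\left(o \right)} = 1$
$J{\left(j \right)} = 1 + j$ ($J{\left(j \right)} = j + 1 = 1 + j$)
$\left(J{\left(-15 \right)} + 2484\right) + d{\left(36,58 \right)} = \left(\left(1 - 15\right) + 2484\right) + \left(-28 + 36\right) = \left(-14 + 2484\right) + 8 = 2470 + 8 = 2478$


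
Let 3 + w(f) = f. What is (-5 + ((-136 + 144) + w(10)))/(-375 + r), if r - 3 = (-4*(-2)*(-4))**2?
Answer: 5/326 ≈ 0.015337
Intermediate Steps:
w(f) = -3 + f
r = 1027 (r = 3 + (-4*(-2)*(-4))**2 = 3 + (8*(-4))**2 = 3 + (-32)**2 = 3 + 1024 = 1027)
(-5 + ((-136 + 144) + w(10)))/(-375 + r) = (-5 + ((-136 + 144) + (-3 + 10)))/(-375 + 1027) = (-5 + (8 + 7))/652 = (-5 + 15)*(1/652) = 10*(1/652) = 5/326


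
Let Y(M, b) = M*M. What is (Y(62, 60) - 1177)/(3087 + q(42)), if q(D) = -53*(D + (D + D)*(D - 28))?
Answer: -127/2927 ≈ -0.043389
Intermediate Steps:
q(D) = -53*D - 106*D*(-28 + D) (q(D) = -53*(D + (2*D)*(-28 + D)) = -53*(D + 2*D*(-28 + D)) = -53*D - 106*D*(-28 + D))
Y(M, b) = M²
(Y(62, 60) - 1177)/(3087 + q(42)) = (62² - 1177)/(3087 + 53*42*(55 - 2*42)) = (3844 - 1177)/(3087 + 53*42*(55 - 84)) = 2667/(3087 + 53*42*(-29)) = 2667/(3087 - 64554) = 2667/(-61467) = 2667*(-1/61467) = -127/2927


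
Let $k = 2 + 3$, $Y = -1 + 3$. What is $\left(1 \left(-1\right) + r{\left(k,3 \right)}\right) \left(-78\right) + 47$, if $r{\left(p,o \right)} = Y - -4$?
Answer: $-343$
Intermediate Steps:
$Y = 2$
$k = 5$
$r{\left(p,o \right)} = 6$ ($r{\left(p,o \right)} = 2 - -4 = 2 + 4 = 6$)
$\left(1 \left(-1\right) + r{\left(k,3 \right)}\right) \left(-78\right) + 47 = \left(1 \left(-1\right) + 6\right) \left(-78\right) + 47 = \left(-1 + 6\right) \left(-78\right) + 47 = 5 \left(-78\right) + 47 = -390 + 47 = -343$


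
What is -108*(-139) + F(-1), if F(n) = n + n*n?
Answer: 15012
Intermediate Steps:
F(n) = n + n**2
-108*(-139) + F(-1) = -108*(-139) - (1 - 1) = 15012 - 1*0 = 15012 + 0 = 15012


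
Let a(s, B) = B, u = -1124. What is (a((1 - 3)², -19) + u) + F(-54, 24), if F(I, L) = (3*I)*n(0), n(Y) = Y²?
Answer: -1143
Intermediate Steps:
F(I, L) = 0 (F(I, L) = (3*I)*0² = (3*I)*0 = 0)
(a((1 - 3)², -19) + u) + F(-54, 24) = (-19 - 1124) + 0 = -1143 + 0 = -1143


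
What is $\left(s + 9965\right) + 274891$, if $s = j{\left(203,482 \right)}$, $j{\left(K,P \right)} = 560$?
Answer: $285416$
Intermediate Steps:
$s = 560$
$\left(s + 9965\right) + 274891 = \left(560 + 9965\right) + 274891 = 10525 + 274891 = 285416$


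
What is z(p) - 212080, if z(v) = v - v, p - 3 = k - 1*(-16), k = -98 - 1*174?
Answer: -212080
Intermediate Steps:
k = -272 (k = -98 - 174 = -272)
p = -253 (p = 3 + (-272 - 1*(-16)) = 3 + (-272 + 16) = 3 - 256 = -253)
z(v) = 0
z(p) - 212080 = 0 - 212080 = -212080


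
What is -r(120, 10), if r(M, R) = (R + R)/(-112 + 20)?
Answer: 5/23 ≈ 0.21739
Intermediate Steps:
r(M, R) = -R/46 (r(M, R) = (2*R)/(-92) = (2*R)*(-1/92) = -R/46)
-r(120, 10) = -(-1)*10/46 = -1*(-5/23) = 5/23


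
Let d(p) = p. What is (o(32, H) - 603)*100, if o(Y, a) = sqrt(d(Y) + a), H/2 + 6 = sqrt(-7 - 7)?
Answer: -60300 + 100*sqrt(20 + 2*I*sqrt(14)) ≈ -59845.0 + 82.285*I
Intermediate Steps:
H = -12 + 2*I*sqrt(14) (H = -12 + 2*sqrt(-7 - 7) = -12 + 2*sqrt(-14) = -12 + 2*(I*sqrt(14)) = -12 + 2*I*sqrt(14) ≈ -12.0 + 7.4833*I)
o(Y, a) = sqrt(Y + a)
(o(32, H) - 603)*100 = (sqrt(32 + (-12 + 2*I*sqrt(14))) - 603)*100 = (sqrt(20 + 2*I*sqrt(14)) - 603)*100 = (-603 + sqrt(20 + 2*I*sqrt(14)))*100 = -60300 + 100*sqrt(20 + 2*I*sqrt(14))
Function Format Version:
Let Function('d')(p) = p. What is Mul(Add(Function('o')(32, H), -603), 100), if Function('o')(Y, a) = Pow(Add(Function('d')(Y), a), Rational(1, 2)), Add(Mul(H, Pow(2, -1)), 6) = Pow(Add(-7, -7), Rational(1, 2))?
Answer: Add(-60300, Mul(100, Pow(Add(20, Mul(2, I, Pow(14, Rational(1, 2)))), Rational(1, 2)))) ≈ Add(-59845., Mul(82.285, I))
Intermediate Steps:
H = Add(-12, Mul(2, I, Pow(14, Rational(1, 2)))) (H = Add(-12, Mul(2, Pow(Add(-7, -7), Rational(1, 2)))) = Add(-12, Mul(2, Pow(-14, Rational(1, 2)))) = Add(-12, Mul(2, Mul(I, Pow(14, Rational(1, 2))))) = Add(-12, Mul(2, I, Pow(14, Rational(1, 2)))) ≈ Add(-12.000, Mul(7.4833, I)))
Function('o')(Y, a) = Pow(Add(Y, a), Rational(1, 2))
Mul(Add(Function('o')(32, H), -603), 100) = Mul(Add(Pow(Add(32, Add(-12, Mul(2, I, Pow(14, Rational(1, 2))))), Rational(1, 2)), -603), 100) = Mul(Add(Pow(Add(20, Mul(2, I, Pow(14, Rational(1, 2)))), Rational(1, 2)), -603), 100) = Mul(Add(-603, Pow(Add(20, Mul(2, I, Pow(14, Rational(1, 2)))), Rational(1, 2))), 100) = Add(-60300, Mul(100, Pow(Add(20, Mul(2, I, Pow(14, Rational(1, 2)))), Rational(1, 2))))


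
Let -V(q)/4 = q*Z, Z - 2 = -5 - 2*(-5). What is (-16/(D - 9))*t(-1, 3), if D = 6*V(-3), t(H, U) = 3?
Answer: -16/165 ≈ -0.096970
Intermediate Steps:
Z = 7 (Z = 2 + (-5 - 2*(-5)) = 2 + (-5 + 10) = 2 + 5 = 7)
V(q) = -28*q (V(q) = -4*q*7 = -28*q)
D = 504 (D = 6*(-28*(-3)) = 6*84 = 504)
(-16/(D - 9))*t(-1, 3) = (-16/(504 - 9))*3 = (-16/495)*3 = ((1/495)*(-16))*3 = -16/495*3 = -16/165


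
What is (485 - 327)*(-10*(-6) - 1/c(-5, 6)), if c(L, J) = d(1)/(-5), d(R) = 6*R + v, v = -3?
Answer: 29230/3 ≈ 9743.3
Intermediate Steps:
d(R) = -3 + 6*R (d(R) = 6*R - 3 = -3 + 6*R)
c(L, J) = -⅗ (c(L, J) = (-3 + 6*1)/(-5) = (-3 + 6)*(-⅕) = 3*(-⅕) = -⅗)
(485 - 327)*(-10*(-6) - 1/c(-5, 6)) = (485 - 327)*(-10*(-6) - 1/(-⅗)) = 158*(60 - 1*(-5/3)) = 158*(60 + 5/3) = 158*(185/3) = 29230/3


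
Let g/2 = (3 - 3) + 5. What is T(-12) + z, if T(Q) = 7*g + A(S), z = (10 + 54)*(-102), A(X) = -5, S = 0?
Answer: -6463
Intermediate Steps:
g = 10 (g = 2*((3 - 3) + 5) = 2*(0 + 5) = 2*5 = 10)
z = -6528 (z = 64*(-102) = -6528)
T(Q) = 65 (T(Q) = 7*10 - 5 = 70 - 5 = 65)
T(-12) + z = 65 - 6528 = -6463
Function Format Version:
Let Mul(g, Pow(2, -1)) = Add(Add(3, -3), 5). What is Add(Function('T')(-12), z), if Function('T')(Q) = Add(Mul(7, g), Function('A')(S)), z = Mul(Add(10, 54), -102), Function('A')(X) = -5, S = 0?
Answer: -6463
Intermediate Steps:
g = 10 (g = Mul(2, Add(Add(3, -3), 5)) = Mul(2, Add(0, 5)) = Mul(2, 5) = 10)
z = -6528 (z = Mul(64, -102) = -6528)
Function('T')(Q) = 65 (Function('T')(Q) = Add(Mul(7, 10), -5) = Add(70, -5) = 65)
Add(Function('T')(-12), z) = Add(65, -6528) = -6463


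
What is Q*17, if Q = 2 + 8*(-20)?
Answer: -2686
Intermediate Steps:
Q = -158 (Q = 2 - 160 = -158)
Q*17 = -158*17 = -2686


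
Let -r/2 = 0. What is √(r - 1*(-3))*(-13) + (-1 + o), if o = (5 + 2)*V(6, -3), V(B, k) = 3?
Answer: 20 - 13*√3 ≈ -2.5167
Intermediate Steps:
r = 0 (r = -2*0 = 0)
o = 21 (o = (5 + 2)*3 = 7*3 = 21)
√(r - 1*(-3))*(-13) + (-1 + o) = √(0 - 1*(-3))*(-13) + (-1 + 21) = √(0 + 3)*(-13) + 20 = √3*(-13) + 20 = -13*√3 + 20 = 20 - 13*√3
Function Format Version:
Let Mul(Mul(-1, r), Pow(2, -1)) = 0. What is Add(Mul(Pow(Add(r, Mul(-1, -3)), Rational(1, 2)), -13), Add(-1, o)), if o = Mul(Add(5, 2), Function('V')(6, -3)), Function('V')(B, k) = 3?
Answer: Add(20, Mul(-13, Pow(3, Rational(1, 2)))) ≈ -2.5167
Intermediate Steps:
r = 0 (r = Mul(-2, 0) = 0)
o = 21 (o = Mul(Add(5, 2), 3) = Mul(7, 3) = 21)
Add(Mul(Pow(Add(r, Mul(-1, -3)), Rational(1, 2)), -13), Add(-1, o)) = Add(Mul(Pow(Add(0, Mul(-1, -3)), Rational(1, 2)), -13), Add(-1, 21)) = Add(Mul(Pow(Add(0, 3), Rational(1, 2)), -13), 20) = Add(Mul(Pow(3, Rational(1, 2)), -13), 20) = Add(Mul(-13, Pow(3, Rational(1, 2))), 20) = Add(20, Mul(-13, Pow(3, Rational(1, 2))))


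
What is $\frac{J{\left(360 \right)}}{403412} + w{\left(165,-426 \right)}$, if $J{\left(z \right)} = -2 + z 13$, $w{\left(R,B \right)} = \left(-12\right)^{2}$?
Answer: $\frac{29048003}{201706} \approx 144.01$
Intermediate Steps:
$w{\left(R,B \right)} = 144$
$J{\left(z \right)} = -2 + 13 z$
$\frac{J{\left(360 \right)}}{403412} + w{\left(165,-426 \right)} = \frac{-2 + 13 \cdot 360}{403412} + 144 = \left(-2 + 4680\right) \frac{1}{403412} + 144 = 4678 \cdot \frac{1}{403412} + 144 = \frac{2339}{201706} + 144 = \frac{29048003}{201706}$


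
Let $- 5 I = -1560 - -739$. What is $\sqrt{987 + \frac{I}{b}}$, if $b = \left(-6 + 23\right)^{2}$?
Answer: $\frac{26 \sqrt{10555}}{85} \approx 31.426$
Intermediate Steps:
$b = 289$ ($b = 17^{2} = 289$)
$I = \frac{821}{5}$ ($I = - \frac{-1560 - -739}{5} = - \frac{-1560 + 739}{5} = \left(- \frac{1}{5}\right) \left(-821\right) = \frac{821}{5} \approx 164.2$)
$\sqrt{987 + \frac{I}{b}} = \sqrt{987 + \frac{821}{5 \cdot 289}} = \sqrt{987 + \frac{821}{5} \cdot \frac{1}{289}} = \sqrt{987 + \frac{821}{1445}} = \sqrt{\frac{1427036}{1445}} = \frac{26 \sqrt{10555}}{85}$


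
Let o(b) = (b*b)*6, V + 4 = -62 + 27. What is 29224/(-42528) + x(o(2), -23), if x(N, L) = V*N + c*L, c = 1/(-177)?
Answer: -97915185/104548 ≈ -936.56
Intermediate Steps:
V = -39 (V = -4 + (-62 + 27) = -4 - 35 = -39)
c = -1/177 ≈ -0.0056497
o(b) = 6*b**2 (o(b) = b**2*6 = 6*b**2)
x(N, L) = -39*N - L/177
29224/(-42528) + x(o(2), -23) = 29224/(-42528) + (-234*2**2 - 1/177*(-23)) = 29224*(-1/42528) + (-234*4 + 23/177) = -3653/5316 + (-39*24 + 23/177) = -3653/5316 + (-936 + 23/177) = -3653/5316 - 165649/177 = -97915185/104548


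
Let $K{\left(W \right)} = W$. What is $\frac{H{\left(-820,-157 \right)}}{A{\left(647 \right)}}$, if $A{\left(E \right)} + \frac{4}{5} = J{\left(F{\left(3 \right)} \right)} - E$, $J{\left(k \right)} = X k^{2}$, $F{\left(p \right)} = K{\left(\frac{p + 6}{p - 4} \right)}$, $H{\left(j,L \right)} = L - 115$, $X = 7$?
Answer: $\frac{340}{101} \approx 3.3663$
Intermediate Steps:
$H{\left(j,L \right)} = -115 + L$
$F{\left(p \right)} = \frac{6 + p}{-4 + p}$ ($F{\left(p \right)} = \frac{p + 6}{p - 4} = \frac{6 + p}{-4 + p}$)
$J{\left(k \right)} = 7 k^{2}$
$A{\left(E \right)} = \frac{2831}{5} - E$ ($A{\left(E \right)} = - \frac{4}{5} - \left(E - 7 \frac{\left(6 + 3\right)^{2}}{\left(-4 + 3\right)^{2}}\right) = - \frac{4}{5} - \left(-567 + E\right) = \frac{2831}{5} - E$)
$\frac{H{\left(-820,-157 \right)}}{A{\left(647 \right)}} = \frac{-115 - 157}{\frac{2831}{5} - 647} = - \frac{272}{\frac{2831}{5} - 647} = - \frac{272}{- \frac{404}{5}} = \left(-272\right) \left(- \frac{5}{404}\right) = \frac{340}{101}$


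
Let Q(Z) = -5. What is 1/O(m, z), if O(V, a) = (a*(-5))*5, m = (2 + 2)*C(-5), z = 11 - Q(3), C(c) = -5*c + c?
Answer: -1/400 ≈ -0.0025000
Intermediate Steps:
C(c) = -4*c
z = 16 (z = 11 - 1*(-5) = 11 + 5 = 16)
m = 80 (m = (2 + 2)*(-4*(-5)) = 4*20 = 80)
O(V, a) = -25*a (O(V, a) = -5*a*5 = -25*a)
1/O(m, z) = 1/(-25*16) = 1/(-400) = -1/400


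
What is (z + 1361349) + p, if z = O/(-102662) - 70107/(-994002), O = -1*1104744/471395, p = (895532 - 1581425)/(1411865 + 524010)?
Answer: 4225784963296628139717404587/3104116463963905080250 ≈ 1.3613e+6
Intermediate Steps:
p = -685893/1935875 ≈ -0.35431
O = -1104744/471395 (O = -1104744*1/471395 = -1104744/471395 ≈ -2.3436)
z = 565646842978153/8017347359627830 (z = -1104744/471395/(-102662) - 70107/(-994002) = -1104744/471395*(-1/102662) - 70107*(-1/994002) = 552372/24197176745 + 23369/331334 = 565646842978153/8017347359627830 ≈ 0.070553)
(z + 1361349) + p = (565646842978153/8017347359627830 + 1361349) - 685893/1935875 = 10914408376328829720823/8017347359627830 - 685893/1935875 = 4225784963296628139717404587/3104116463963905080250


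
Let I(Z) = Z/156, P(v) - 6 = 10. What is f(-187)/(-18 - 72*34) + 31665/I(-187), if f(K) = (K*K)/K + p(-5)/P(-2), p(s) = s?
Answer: -21655757889/819808 ≈ -26416.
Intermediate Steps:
P(v) = 16 (P(v) = 6 + 10 = 16)
I(Z) = Z/156 (I(Z) = Z*(1/156) = Z/156)
f(K) = -5/16 + K (f(K) = (K*K)/K - 5/16 = K**2/K - 5*1/16 = K - 5/16 = -5/16 + K)
f(-187)/(-18 - 72*34) + 31665/I(-187) = (-5/16 - 187)/(-18 - 72*34) + 31665/(((1/156)*(-187))) = -2997/(16*(-18 - 2448)) + 31665/(-187/156) = -2997/16/(-2466) + 31665*(-156/187) = -2997/16*(-1/2466) - 4939740/187 = 333/4384 - 4939740/187 = -21655757889/819808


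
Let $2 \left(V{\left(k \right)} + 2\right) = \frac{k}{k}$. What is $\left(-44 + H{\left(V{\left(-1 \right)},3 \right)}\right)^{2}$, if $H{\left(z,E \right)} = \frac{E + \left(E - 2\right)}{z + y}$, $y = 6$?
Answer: $\frac{150544}{81} \approx 1858.6$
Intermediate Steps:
$V{\left(k \right)} = - \frac{3}{2}$ ($V{\left(k \right)} = -2 + \frac{k \frac{1}{k}}{2} = -2 + \frac{1}{2} \cdot 1 = -2 + \frac{1}{2} = - \frac{3}{2}$)
$H{\left(z,E \right)} = \frac{-2 + 2 E}{6 + z}$ ($H{\left(z,E \right)} = \frac{E + \left(E - 2\right)}{z + 6} = \frac{E + \left(-2 + E\right)}{6 + z} = \frac{-2 + 2 E}{6 + z}$)
$\left(-44 + H{\left(V{\left(-1 \right)},3 \right)}\right)^{2} = \left(-44 + \frac{2 \left(-1 + 3\right)}{6 - \frac{3}{2}}\right)^{2} = \left(-44 + 2 \frac{1}{\frac{9}{2}} \cdot 2\right)^{2} = \left(-44 + 2 \cdot \frac{2}{9} \cdot 2\right)^{2} = \left(-44 + \frac{8}{9}\right)^{2} = \left(- \frac{388}{9}\right)^{2} = \frac{150544}{81}$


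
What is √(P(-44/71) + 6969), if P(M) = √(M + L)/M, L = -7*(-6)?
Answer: √(3372996 - 11*√208598)/22 ≈ 83.418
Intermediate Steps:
L = 42
P(M) = √(42 + M)/M (P(M) = √(M + 42)/M = √(42 + M)/M)
√(P(-44/71) + 6969) = √(√(42 - 44/71)/((-44/71)) + 6969) = √(√(42 - 44*1/71)/((-44*1/71)) + 6969) = √(√(42 - 44/71)/(-44/71) + 6969) = √(-√208598/44 + 6969) = √(6969 - √208598/44)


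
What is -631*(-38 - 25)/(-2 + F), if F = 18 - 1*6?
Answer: 39753/10 ≈ 3975.3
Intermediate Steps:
F = 12 (F = 18 - 6 = 12)
-631*(-38 - 25)/(-2 + F) = -631*(-38 - 25)/(-2 + 12) = -(-39753)/10 = -631*(-63/10) = 39753/10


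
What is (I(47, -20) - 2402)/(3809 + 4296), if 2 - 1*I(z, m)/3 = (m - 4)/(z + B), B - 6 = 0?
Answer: -126916/429565 ≈ -0.29545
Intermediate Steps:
B = 6 (B = 6 + 0 = 6)
I(z, m) = 6 - 3*(-4 + m)/(6 + z) (I(z, m) = 6 - 3*(m - 4)/(z + 6) = 6 - 3*(-4 + m)/(6 + z))
(I(47, -20) - 2402)/(3809 + 4296) = (3*(16 - 1*(-20) + 2*47)/(6 + 47) - 2402)/(3809 + 4296) = (3*(16 + 20 + 94)/53 - 2402)/8105 = (3*(1/53)*130 - 2402)*(1/8105) = (390/53 - 2402)*(1/8105) = -126916/53*1/8105 = -126916/429565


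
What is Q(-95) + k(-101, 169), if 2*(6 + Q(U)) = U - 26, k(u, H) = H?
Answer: 205/2 ≈ 102.50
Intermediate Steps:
Q(U) = -19 + U/2 (Q(U) = -6 + (U - 26)/2 = -6 + (-26 + U)/2 = -6 + (-13 + U/2) = -19 + U/2)
Q(-95) + k(-101, 169) = (-19 + (1/2)*(-95)) + 169 = (-19 - 95/2) + 169 = -133/2 + 169 = 205/2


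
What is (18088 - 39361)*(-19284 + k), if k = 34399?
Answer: -321541395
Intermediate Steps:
(18088 - 39361)*(-19284 + k) = (18088 - 39361)*(-19284 + 34399) = -21273*15115 = -321541395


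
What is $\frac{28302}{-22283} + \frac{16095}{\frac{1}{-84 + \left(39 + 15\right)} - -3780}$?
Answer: $\frac{7549928052}{2526869917} \approx 2.9879$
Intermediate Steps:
$\frac{28302}{-22283} + \frac{16095}{\frac{1}{-84 + \left(39 + 15\right)} - -3780} = 28302 \left(- \frac{1}{22283}\right) + \frac{16095}{\frac{1}{-84 + 54} + 3780} = - \frac{28302}{22283} + \frac{16095}{\frac{1}{-30} + 3780} = - \frac{28302}{22283} + \frac{16095}{- \frac{1}{30} + 3780} = - \frac{28302}{22283} + \frac{16095}{\frac{113399}{30}} = - \frac{28302}{22283} + 16095 \cdot \frac{30}{113399} = - \frac{28302}{22283} + \frac{482850}{113399} = \frac{7549928052}{2526869917}$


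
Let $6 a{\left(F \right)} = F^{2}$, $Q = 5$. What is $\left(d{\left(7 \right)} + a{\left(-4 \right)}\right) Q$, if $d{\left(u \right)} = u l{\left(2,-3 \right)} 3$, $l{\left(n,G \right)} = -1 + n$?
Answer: $\frac{355}{3} \approx 118.33$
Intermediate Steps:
$d{\left(u \right)} = 3 u$ ($d{\left(u \right)} = u \left(-1 + 2\right) 3 = u 1 \cdot 3 = u 3 = 3 u$)
$a{\left(F \right)} = \frac{F^{2}}{6}$
$\left(d{\left(7 \right)} + a{\left(-4 \right)}\right) Q = \left(3 \cdot 7 + \frac{\left(-4\right)^{2}}{6}\right) 5 = \left(21 + \frac{1}{6} \cdot 16\right) 5 = \left(21 + \frac{8}{3}\right) 5 = \frac{71}{3} \cdot 5 = \frac{355}{3}$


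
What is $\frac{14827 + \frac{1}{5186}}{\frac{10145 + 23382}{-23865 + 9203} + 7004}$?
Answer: $\frac{62633476157}{29577233417} \approx 2.1176$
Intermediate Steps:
$\frac{14827 + \frac{1}{5186}}{\frac{10145 + 23382}{-23865 + 9203} + 7004} = \frac{14827 + \frac{1}{5186}}{\frac{33527}{-14662} + 7004} = \frac{76892823}{5186 \left(33527 \left(- \frac{1}{14662}\right) + 7004\right)} = \frac{76892823}{5186 \left(- \frac{33527}{14662} + 7004\right)} = \frac{76892823}{5186 \cdot \frac{102659121}{14662}} = \frac{76892823}{5186} \cdot \frac{14662}{102659121} = \frac{62633476157}{29577233417}$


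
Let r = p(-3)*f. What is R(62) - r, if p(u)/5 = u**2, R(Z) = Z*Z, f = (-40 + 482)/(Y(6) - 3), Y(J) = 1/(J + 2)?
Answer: 247532/23 ≈ 10762.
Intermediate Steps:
Y(J) = 1/(2 + J)
f = -3536/23 (f = (-40 + 482)/(1/(2 + 6) - 3) = 442/(1/8 - 3) = 442/(-23/8) = 442*(-8/23) = -3536/23 ≈ -153.74)
R(Z) = Z**2
p(u) = 5*u**2
r = -159120/23 (r = (5*(-3)**2)*(-3536/23) = (5*9)*(-3536/23) = 45*(-3536/23) = -159120/23 ≈ -6918.3)
R(62) - r = 62**2 - 1*(-159120/23) = 3844 + 159120/23 = 247532/23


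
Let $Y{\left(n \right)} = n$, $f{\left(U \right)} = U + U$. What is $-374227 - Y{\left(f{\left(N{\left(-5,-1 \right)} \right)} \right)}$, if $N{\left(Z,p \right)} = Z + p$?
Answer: $-374215$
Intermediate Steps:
$f{\left(U \right)} = 2 U$
$-374227 - Y{\left(f{\left(N{\left(-5,-1 \right)} \right)} \right)} = -374227 - 2 \left(-5 - 1\right) = -374227 - 2 \left(-6\right) = -374227 - -12 = -374227 + 12 = -374215$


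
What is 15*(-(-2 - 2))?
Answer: 60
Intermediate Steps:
15*(-(-2 - 2)) = 15*(-1*(-4)) = 15*4 = 60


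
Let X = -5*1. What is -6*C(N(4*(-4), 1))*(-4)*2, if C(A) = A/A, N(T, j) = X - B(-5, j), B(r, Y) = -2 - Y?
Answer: 48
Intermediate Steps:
X = -5
N(T, j) = -3 + j (N(T, j) = -5 - (-2 - j) = -5 + (2 + j) = -3 + j)
C(A) = 1
-6*C(N(4*(-4), 1))*(-4)*2 = -6*(-4)*2 = 24*2 = 48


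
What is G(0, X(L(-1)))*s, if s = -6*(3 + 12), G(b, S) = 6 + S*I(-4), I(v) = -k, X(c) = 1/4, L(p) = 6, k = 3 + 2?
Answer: -855/2 ≈ -427.50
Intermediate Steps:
k = 5
X(c) = 1/4
I(v) = -5 (I(v) = -1*5 = -5)
G(b, S) = 6 - 5*S (G(b, S) = 6 + S*(-5) = 6 - 5*S)
s = -90 (s = -6*15 = -90)
G(0, X(L(-1)))*s = (6 - 5*1/4)*(-90) = (6 - 5/4)*(-90) = (19/4)*(-90) = -855/2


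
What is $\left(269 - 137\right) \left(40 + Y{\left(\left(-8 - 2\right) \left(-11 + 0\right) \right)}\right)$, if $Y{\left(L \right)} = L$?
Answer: $19800$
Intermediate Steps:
$\left(269 - 137\right) \left(40 + Y{\left(\left(-8 - 2\right) \left(-11 + 0\right) \right)}\right) = \left(269 - 137\right) \left(40 + \left(-8 - 2\right) \left(-11 + 0\right)\right) = 132 \left(40 - -110\right) = 132 \left(40 + 110\right) = 132 \cdot 150 = 19800$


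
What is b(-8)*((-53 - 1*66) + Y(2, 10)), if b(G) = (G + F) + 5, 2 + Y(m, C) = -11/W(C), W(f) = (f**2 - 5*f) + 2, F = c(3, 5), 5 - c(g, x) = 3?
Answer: 6303/52 ≈ 121.21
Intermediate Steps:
c(g, x) = 2 (c(g, x) = 5 - 1*3 = 5 - 3 = 2)
F = 2
W(f) = 2 + f**2 - 5*f
Y(m, C) = -2 - 11/(2 + C**2 - 5*C)
b(G) = 7 + G (b(G) = (G + 2) + 5 = (2 + G) + 5 = 7 + G)
b(-8)*((-53 - 1*66) + Y(2, 10)) = (7 - 8)*((-53 - 1*66) + (-15 - 2*10**2 + 10*10)/(2 + 10**2 - 5*10)) = -((-53 - 66) + (-15 - 2*100 + 100)/(2 + 100 - 50)) = -(-119 + (-15 - 200 + 100)/52) = -(-119 + (1/52)*(-115)) = -(-119 - 115/52) = -1*(-6303/52) = 6303/52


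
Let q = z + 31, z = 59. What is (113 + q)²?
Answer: 41209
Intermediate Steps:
q = 90 (q = 59 + 31 = 90)
(113 + q)² = (113 + 90)² = 203² = 41209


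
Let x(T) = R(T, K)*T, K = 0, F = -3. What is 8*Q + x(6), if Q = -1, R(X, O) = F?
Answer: -26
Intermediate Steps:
R(X, O) = -3
x(T) = -3*T
8*Q + x(6) = 8*(-1) - 3*6 = -8 - 18 = -26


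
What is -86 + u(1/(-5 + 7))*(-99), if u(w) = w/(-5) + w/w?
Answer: -1751/10 ≈ -175.10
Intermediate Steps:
u(w) = 1 - w/5 (u(w) = w*(-⅕) + 1 = -w/5 + 1 = 1 - w/5)
-86 + u(1/(-5 + 7))*(-99) = -86 + (1 - 1/(5*(-5 + 7)))*(-99) = -86 + (1 - ⅕/2)*(-99) = -86 + (1 - ⅕*½)*(-99) = -86 + (1 - ⅒)*(-99) = -86 + (9/10)*(-99) = -86 - 891/10 = -1751/10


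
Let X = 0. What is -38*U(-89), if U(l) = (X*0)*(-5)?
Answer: 0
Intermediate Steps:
U(l) = 0 (U(l) = (0*0)*(-5) = 0*(-5) = 0)
-38*U(-89) = -38*0 = 0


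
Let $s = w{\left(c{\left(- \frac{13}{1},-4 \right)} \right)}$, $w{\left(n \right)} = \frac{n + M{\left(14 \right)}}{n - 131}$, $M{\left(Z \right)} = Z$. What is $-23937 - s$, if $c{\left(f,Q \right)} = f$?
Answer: $- \frac{3446927}{144} \approx -23937.0$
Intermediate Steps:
$w{\left(n \right)} = \frac{14 + n}{-131 + n}$ ($w{\left(n \right)} = \frac{n + 14}{n - 131} = \frac{14 + n}{-131 + n}$)
$s = - \frac{1}{144}$ ($s = \frac{14 - \frac{13}{1}}{-131 - \frac{13}{1}} = \frac{14 - 13}{-131 - 13} = \frac{1}{-144} \cdot 1 = \left(- \frac{1}{144}\right) 1 = - \frac{1}{144} \approx -0.0069444$)
$-23937 - s = -23937 - - \frac{1}{144} = -23937 + \frac{1}{144} = - \frac{3446927}{144}$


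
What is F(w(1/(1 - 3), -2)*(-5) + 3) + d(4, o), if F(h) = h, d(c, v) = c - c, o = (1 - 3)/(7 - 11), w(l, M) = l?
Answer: 11/2 ≈ 5.5000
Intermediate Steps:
o = ½ (o = -2/(-4) = -2*(-¼) = ½ ≈ 0.50000)
d(c, v) = 0
F(w(1/(1 - 3), -2)*(-5) + 3) + d(4, o) = (-5/(1 - 3) + 3) + 0 = (-5/(-2) + 3) + 0 = (-½*(-5) + 3) + 0 = (5/2 + 3) + 0 = 11/2 + 0 = 11/2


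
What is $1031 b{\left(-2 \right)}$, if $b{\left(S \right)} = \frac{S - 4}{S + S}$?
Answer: $\frac{3093}{2} \approx 1546.5$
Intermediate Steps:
$b{\left(S \right)} = \frac{-4 + S}{2 S}$
$1031 b{\left(-2 \right)} = 1031 \frac{-4 - 2}{2 \left(-2\right)} = 1031 \cdot \frac{1}{2} \left(- \frac{1}{2}\right) \left(-6\right) = 1031 \cdot \frac{3}{2} = \frac{3093}{2}$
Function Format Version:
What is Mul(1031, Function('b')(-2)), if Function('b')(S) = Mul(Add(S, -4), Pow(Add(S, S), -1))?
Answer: Rational(3093, 2) ≈ 1546.5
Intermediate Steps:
Function('b')(S) = Mul(Rational(1, 2), Pow(S, -1), Add(-4, S)) (Function('b')(S) = Mul(Add(-4, S), Pow(Mul(2, S), -1)) = Mul(Add(-4, S), Mul(Rational(1, 2), Pow(S, -1))) = Mul(Rational(1, 2), Pow(S, -1), Add(-4, S)))
Mul(1031, Function('b')(-2)) = Mul(1031, Mul(Rational(1, 2), Pow(-2, -1), Add(-4, -2))) = Mul(1031, Mul(Rational(1, 2), Rational(-1, 2), -6)) = Mul(1031, Rational(3, 2)) = Rational(3093, 2)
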